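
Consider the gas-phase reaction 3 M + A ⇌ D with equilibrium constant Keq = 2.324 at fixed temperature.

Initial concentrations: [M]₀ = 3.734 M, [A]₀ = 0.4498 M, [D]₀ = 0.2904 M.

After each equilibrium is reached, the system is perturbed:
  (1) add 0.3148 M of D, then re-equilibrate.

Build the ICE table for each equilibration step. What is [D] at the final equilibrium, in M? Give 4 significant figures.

[D]_eq = 1.026 M

Q₀ = 0.0124 vs Keq = 2.324 ⇒ Q<K, forward
Step 1:
                   M          A          D
  init         3.734     0.4498     0.2904
  Δ           -1.286    -0.4287     0.4287
  eq           2.448     0.0211     0.7191
  solve Keq expr → x = 0.4287; check Q = 2.324
Then add 0.3148 M of D.
Step 2:
                   M          A          D
  init         2.448     0.0211      1.034
  Δ          0.02435   0.008116  -0.008116
  eq           2.472    0.02921      1.026
  solve Keq expr → x = -0.008116; check Q = 2.324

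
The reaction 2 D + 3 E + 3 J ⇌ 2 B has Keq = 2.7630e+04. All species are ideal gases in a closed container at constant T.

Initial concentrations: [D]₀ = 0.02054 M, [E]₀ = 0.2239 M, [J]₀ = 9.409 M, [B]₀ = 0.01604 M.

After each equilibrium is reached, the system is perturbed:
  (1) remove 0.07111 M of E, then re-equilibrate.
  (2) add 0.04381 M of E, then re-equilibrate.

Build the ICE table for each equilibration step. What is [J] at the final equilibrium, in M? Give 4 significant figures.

Q₀ = 0.06523 vs Keq = 2.7630e+04 ⇒ Q<K, forward
Step 1:
                   D          E          J          B
  init       0.02054     0.2239      9.409    0.01604
  Δ         -0.02045   -0.03068   -0.03068    0.02045
  eq      8.9991e-05     0.1932      9.378    0.03649
  solve Keq expr → x = 0.01023; check Q = 2.7630e+04
Then remove 0.07111 M of E.
Step 2:
                   D          E          J          B
  init    8.9991e-05     0.1221      9.378    0.03649
  Δ       8.8400e-05 1.3260e-04 1.3260e-04 -8.8400e-05
  eq      1.7839e-04     0.1222      9.378     0.0364
  solve Keq expr → x = -4.4200e-05; check Q = 2.7630e+04
Then add 0.04381 M of E.
Step 3:
                   D          E          J          B
  init    1.7839e-04     0.1661      9.378     0.0364
  Δ       -6.5407e-05 -9.8110e-05 -9.8110e-05 6.5407e-05
  eq      1.1298e-04      0.166      9.378    0.03647
  solve Keq expr → x = 3.2703e-05; check Q = 2.7630e+04

[J]_eq = 9.378 M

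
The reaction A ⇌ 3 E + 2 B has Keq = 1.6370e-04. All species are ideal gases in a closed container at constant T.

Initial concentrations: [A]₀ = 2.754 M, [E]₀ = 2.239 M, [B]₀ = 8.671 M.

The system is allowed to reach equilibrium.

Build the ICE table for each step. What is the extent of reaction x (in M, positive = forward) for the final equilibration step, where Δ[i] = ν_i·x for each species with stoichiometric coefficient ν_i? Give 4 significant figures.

Q₀ = 306.4 vs Keq = 1.6370e-04 ⇒ Q>K, reverse
Step 1:
                  A         E         B
  I           2.754     2.239     8.671
  C          0.7389    -2.217    -1.478
  E           3.493   0.02227     7.193
  solve Keq expr → x = -0.7389; check Q = 1.6370e-04

x = -0.7389 M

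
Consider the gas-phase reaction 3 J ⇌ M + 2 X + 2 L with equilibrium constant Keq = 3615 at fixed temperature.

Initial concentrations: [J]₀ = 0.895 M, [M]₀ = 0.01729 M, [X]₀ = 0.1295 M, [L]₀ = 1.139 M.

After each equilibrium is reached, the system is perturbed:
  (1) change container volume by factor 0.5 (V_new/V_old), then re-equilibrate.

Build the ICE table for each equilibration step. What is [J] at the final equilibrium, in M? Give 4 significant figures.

Q₀ = 5.2470e-04 vs Keq = 3615 ⇒ Q<K, forward
Step 1:
                    J           M           X           L
  I             0.895     0.01729      0.1295       1.139
  C           -0.8463      0.2821      0.5642      0.5642
  E           0.04871      0.2994      0.6937       1.703
  solve Keq expr → x = 0.2821; check Q = 3615
Then change container volume by factor 0.5 (V_new/V_old).
Step 2:
                    J           M           X           L
  I           0.09743      0.5988       1.387       3.406
  C           0.05213    -0.01738    -0.03475    -0.03475
  E            0.1496      0.5814       1.353       3.372
  solve Keq expr → x = -0.01738; check Q = 3615

[J]_eq = 0.1496 M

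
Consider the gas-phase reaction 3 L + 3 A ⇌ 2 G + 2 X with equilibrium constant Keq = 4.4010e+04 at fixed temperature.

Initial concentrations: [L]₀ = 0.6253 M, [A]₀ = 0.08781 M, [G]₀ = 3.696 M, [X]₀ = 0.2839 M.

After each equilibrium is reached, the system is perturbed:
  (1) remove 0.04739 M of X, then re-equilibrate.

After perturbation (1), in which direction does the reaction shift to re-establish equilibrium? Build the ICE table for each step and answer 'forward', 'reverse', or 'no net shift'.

Direction: forward

Q₀ = 6651 vs Keq = 4.4010e+04 ⇒ Q<K, forward
Step 1:
                  L         A         G         X
  I          0.6253   0.08781     3.696    0.2839
  C        -0.03531  -0.03531   0.02354   0.02354
  E            0.59    0.0525      3.72    0.3074
  solve Keq expr → x = 0.01177; check Q = 4.4010e+04
Then remove 0.04739 M of X.
Step 2:
                  L         A         G         X
  I            0.59    0.0525      3.72    0.2601
  C       -0.004752 -0.004752  0.003168  0.003168
  E          0.5852   0.04775     3.723    0.2632
  solve Keq expr → x = 0.001584; check Q = 4.4010e+04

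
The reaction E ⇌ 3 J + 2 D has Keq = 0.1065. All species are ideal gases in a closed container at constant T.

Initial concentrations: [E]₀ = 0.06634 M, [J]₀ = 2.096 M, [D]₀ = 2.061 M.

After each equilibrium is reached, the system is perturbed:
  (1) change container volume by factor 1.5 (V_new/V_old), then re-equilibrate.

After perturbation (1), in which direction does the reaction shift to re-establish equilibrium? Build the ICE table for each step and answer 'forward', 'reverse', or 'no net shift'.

Q₀ = 589.6 vs Keq = 0.1065 ⇒ Q>K, reverse
Step 1:
                    E           J           D
  I           0.06634       2.096       2.061
  C            0.5583      -1.675      -1.117
  E            0.6247       0.421      0.9443
  solve Keq expr → x = -0.5583; check Q = 0.1065
Then change container volume by factor 1.5 (V_new/V_old).
Step 2:
                    E           J           D
  I            0.4165      0.2807      0.6295
  C          -0.04709      0.1413     0.09417
  E            0.3694      0.4219      0.7237
  solve Keq expr → x = 0.04709; check Q = 0.1065

Direction: forward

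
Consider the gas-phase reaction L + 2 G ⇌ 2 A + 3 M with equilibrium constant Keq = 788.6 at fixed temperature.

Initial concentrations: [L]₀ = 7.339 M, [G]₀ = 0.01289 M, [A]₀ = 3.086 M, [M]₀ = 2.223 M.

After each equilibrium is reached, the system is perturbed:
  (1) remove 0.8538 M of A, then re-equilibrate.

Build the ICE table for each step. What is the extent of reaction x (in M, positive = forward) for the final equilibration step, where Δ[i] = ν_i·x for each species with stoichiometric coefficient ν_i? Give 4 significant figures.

x = 0.01467 M

Q₀ = 8.5796e+04 vs Keq = 788.6 ⇒ Q>K, reverse
Step 1:
                  L         G         A         M
  init        7.339   0.01289     3.086     2.223
  Δ         0.05165    0.1033   -0.1033    -0.155
  eq          7.391    0.1162     2.983     2.068
  solve Keq expr → x = -0.05165; check Q = 788.6
Then remove 0.8538 M of A.
Step 2:
                  L         G         A         M
  init        7.391    0.1162     2.129     2.068
  Δ        -0.01467  -0.02933   0.02933     0.044
  eq          7.376   0.08686     2.158     2.112
  solve Keq expr → x = 0.01467; check Q = 788.6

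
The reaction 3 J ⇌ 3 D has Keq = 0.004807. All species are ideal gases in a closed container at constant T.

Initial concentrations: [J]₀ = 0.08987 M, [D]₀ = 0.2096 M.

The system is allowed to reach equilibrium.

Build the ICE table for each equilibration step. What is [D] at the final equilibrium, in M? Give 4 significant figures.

[D]_eq = 0.04324 M

Q₀ = 12.69 vs Keq = 0.004807 ⇒ Q>K, reverse
Step 1:
                  J         D
  I         0.08987    0.2096
  C          0.1664   -0.1664
  E          0.2562   0.04324
  solve Keq expr → x = -0.05545; check Q = 0.004807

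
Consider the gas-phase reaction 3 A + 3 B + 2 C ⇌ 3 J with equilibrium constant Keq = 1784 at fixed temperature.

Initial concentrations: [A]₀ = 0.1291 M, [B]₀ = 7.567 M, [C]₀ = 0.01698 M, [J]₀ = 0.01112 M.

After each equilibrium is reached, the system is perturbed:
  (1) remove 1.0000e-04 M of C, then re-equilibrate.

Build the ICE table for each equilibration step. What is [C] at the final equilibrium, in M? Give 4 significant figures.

[C]_eq = 2.3323e-04 M

Q₀ = 0.005116 vs Keq = 1784 ⇒ Q<K, forward
Step 1:
                  A         B         C         J
  init       0.1291     7.567   0.01698   0.01112
  Δ        -0.02512  -0.02512  -0.01674   0.02512
  eq          0.104     7.542 2.3517e-04   0.03624
  solve Keq expr → x = 0.008372; check Q = 1784
Then remove 1.0000e-04 M of C.
Step 2:
                  A         B         C         J
  init        0.104     7.542 1.3517e-04   0.03624
  Δ       1.4710e-04 1.4710e-04 9.8068e-05 -1.4710e-04
  eq         0.1041     7.542 2.3323e-04   0.03609
  solve Keq expr → x = -4.9034e-05; check Q = 1784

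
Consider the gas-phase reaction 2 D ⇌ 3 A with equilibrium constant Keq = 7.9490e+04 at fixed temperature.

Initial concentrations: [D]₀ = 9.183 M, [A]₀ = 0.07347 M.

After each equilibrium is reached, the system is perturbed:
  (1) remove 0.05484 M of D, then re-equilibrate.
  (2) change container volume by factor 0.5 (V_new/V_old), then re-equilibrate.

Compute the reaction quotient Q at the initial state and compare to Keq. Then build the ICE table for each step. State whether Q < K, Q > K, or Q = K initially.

Q₀ = 4.7028e-06 vs Keq = 7.9490e+04 ⇒ Q<K, forward
Step 1:
                    D           A
  I             9.183     0.07347
  C            -9.005       13.51
  E            0.1775       13.58
  solve Keq expr → x = 4.503; check Q = 7.9490e+04
Then remove 0.05484 M of D.
Step 2:
                    D           A
  I            0.1227       13.58
  C           0.05328    -0.07991
  E             0.176        13.5
  solve Keq expr → x = -0.02664; check Q = 7.9490e+04
Then change container volume by factor 0.5 (V_new/V_old).
Step 3:
                    D           A
  I            0.3519          27
  C              0.14       -0.21
  E            0.4919       26.79
  solve Keq expr → x = -0.06999; check Q = 7.9490e+04

Q₀ = 4.7028e-06; Q < K (proceeds forward)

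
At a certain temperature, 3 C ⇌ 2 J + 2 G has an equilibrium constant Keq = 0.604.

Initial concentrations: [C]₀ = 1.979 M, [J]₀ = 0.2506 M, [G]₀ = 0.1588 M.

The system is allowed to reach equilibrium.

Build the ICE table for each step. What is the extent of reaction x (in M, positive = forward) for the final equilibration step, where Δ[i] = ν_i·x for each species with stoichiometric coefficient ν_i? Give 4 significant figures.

x = 0.3327 M

Q₀ = 2.0433e-04 vs Keq = 0.604 ⇒ Q<K, forward
Step 1:
                  C         J         G
  init        1.979    0.2506    0.1588
  Δ         -0.9981    0.6654    0.6654
  eq         0.9809     0.916    0.8242
  solve Keq expr → x = 0.3327; check Q = 0.604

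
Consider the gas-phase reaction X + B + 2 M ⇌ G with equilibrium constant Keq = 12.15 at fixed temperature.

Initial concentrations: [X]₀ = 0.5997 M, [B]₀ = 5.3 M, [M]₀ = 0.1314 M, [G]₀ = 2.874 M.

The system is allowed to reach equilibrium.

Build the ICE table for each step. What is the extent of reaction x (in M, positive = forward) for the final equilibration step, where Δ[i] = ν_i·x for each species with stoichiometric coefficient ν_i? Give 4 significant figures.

x = -0.062 M

Q₀ = 52.37 vs Keq = 12.15 ⇒ Q>K, reverse
Step 1:
                  X         B         M         G
  I          0.5997       5.3    0.1314     2.874
  C           0.062     0.062     0.124    -0.062
  E          0.6617     5.362    0.2554     2.812
  solve Keq expr → x = -0.062; check Q = 12.15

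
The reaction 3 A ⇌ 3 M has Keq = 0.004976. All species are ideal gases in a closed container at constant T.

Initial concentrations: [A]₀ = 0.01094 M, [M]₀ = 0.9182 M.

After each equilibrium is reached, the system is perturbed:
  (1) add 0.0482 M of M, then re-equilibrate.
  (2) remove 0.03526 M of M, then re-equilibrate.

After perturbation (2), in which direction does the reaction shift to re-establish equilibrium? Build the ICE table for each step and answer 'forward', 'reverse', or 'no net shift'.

Q₀ = 5.9123e+05 vs Keq = 0.004976 ⇒ Q>K, reverse
Step 1:
                  A         M
  init      0.01094    0.9182
  Δ          0.7827   -0.7827
  eq         0.7936    0.1355
  solve Keq expr → x = -0.2609; check Q = 0.004976
Then add 0.0482 M of M.
Step 2:
                  A         M
  init       0.7936    0.1837
  Δ         0.04117  -0.04117
  eq         0.8348    0.1425
  solve Keq expr → x = -0.01372; check Q = 0.004976
Then remove 0.03526 M of M.
Step 3:
                  A         M
  init       0.8348    0.1073
  Δ        -0.03012   0.03012
  eq         0.8047    0.1374
  solve Keq expr → x = 0.01004; check Q = 0.004976

Direction: forward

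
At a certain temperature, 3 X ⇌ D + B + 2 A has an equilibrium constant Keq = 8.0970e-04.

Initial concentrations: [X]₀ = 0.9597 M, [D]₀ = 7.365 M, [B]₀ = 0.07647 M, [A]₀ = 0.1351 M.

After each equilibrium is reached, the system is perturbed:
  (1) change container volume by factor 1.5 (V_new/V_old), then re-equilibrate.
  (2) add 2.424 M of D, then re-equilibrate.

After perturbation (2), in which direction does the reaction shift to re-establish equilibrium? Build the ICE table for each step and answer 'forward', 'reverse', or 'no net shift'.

Direction: reverse

Q₀ = 0.01163 vs Keq = 8.0970e-04 ⇒ Q>K, reverse
Step 1:
                   X          D          B          A
  I           0.9597      7.365    0.07647     0.1351
  C           0.1135   -0.03782   -0.03782   -0.07565
  E            1.073      7.327    0.03865    0.05945
  solve Keq expr → x = -0.03782; check Q = 8.0970e-04
Then change container volume by factor 1.5 (V_new/V_old).
Step 2:
                   X          D          B          A
  I           0.7154      4.885    0.02576    0.03963
  C        -0.008443   0.002814   0.002814   0.005629
  E            0.707      4.888    0.02858    0.04526
  solve Keq expr → x = 0.002814; check Q = 8.0970e-04
Then add 2.424 M of D.
Step 3:
                   X          D          B          A
  I            0.707      7.312    0.02858    0.04526
  C         0.008394  -0.002798  -0.002798  -0.005596
  E           0.7154      7.309    0.02578    0.03967
  solve Keq expr → x = -0.002798; check Q = 8.0970e-04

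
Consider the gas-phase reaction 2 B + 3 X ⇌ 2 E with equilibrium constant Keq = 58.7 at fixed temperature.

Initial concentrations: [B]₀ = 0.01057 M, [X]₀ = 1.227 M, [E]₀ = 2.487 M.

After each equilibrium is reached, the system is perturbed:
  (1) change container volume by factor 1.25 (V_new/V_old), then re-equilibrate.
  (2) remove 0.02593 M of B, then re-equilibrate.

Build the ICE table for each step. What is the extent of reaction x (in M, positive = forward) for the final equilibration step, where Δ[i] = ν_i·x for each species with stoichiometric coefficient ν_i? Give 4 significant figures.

x = -0.009244 M

Q₀ = 2.9969e+04 vs Keq = 58.7 ⇒ Q>K, reverse
Step 1:
                   B          X          E
  init       0.01057      1.227      2.487
  Δ           0.1603     0.2404    -0.1603
  eq          0.1708      1.467      2.327
  solve Keq expr → x = -0.08014; check Q = 58.7
Then change container volume by factor 1.25 (V_new/V_old).
Step 2:
                   B          X          E
  init        0.1367      1.174      1.861
  Δ          0.03771    0.05656   -0.03771
  eq          0.1744       1.23      1.824
  solve Keq expr → x = -0.01885; check Q = 58.7
Then remove 0.02593 M of B.
Step 3:
                   B          X          E
  init        0.1485       1.23      1.824
  Δ          0.01849    0.02773   -0.01849
  eq          0.1669      1.258      1.805
  solve Keq expr → x = -0.009244; check Q = 58.7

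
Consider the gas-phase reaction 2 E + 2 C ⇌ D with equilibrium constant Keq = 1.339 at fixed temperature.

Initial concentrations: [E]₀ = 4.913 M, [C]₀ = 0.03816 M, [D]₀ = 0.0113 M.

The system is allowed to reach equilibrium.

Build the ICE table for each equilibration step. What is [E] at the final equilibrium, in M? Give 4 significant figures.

Q₀ = 0.3215 vs Keq = 1.339 ⇒ Q<K, forward
Step 1:
                  E         C         D
  I           4.913   0.03816    0.0113
  C        -0.01422  -0.01422  0.007112
  E           4.899   0.02394   0.01841
  solve Keq expr → x = 0.007112; check Q = 1.339

[E]_eq = 4.899 M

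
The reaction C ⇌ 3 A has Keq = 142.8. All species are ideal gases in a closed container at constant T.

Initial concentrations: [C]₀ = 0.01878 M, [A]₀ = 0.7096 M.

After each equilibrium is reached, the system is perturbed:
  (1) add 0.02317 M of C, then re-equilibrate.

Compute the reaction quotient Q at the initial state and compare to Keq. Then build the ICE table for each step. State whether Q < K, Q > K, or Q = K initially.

Q₀ = 19.03 vs Keq = 142.8 ⇒ Q<K, forward
Step 1:
                   C          A
  Initial    0.01878     0.7096
  Change    -0.01574    0.04723
  Equil     0.003036     0.7568
  solve Keq expr → x = 0.01574; check Q = 142.8
Then add 0.02317 M of C.
Step 2:
                   C          A
  Initial    0.02621     0.7568
  Change    -0.02229    0.06688
  Equil     0.003914     0.8237
  solve Keq expr → x = 0.02229; check Q = 142.8

Q₀ = 19.03; Q < K (proceeds forward)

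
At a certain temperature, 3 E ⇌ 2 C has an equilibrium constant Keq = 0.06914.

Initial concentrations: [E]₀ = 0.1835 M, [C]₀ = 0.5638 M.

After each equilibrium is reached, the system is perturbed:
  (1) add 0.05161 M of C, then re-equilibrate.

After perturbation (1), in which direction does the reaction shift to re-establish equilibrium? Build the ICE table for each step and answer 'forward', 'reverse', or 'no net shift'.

Q₀ = 51.44 vs Keq = 0.06914 ⇒ Q>K, reverse
Step 1:
                  E         C
  Initial    0.1835    0.5638
  Change     0.5817   -0.3878
  Equil      0.7652     0.176
  solve Keq expr → x = -0.1939; check Q = 0.06914
Then add 0.05161 M of C.
Step 2:
                  E         C
  Initial    0.7652    0.2276
  Change    0.05073  -0.03382
  Equil      0.8159    0.1938
  solve Keq expr → x = -0.01691; check Q = 0.06914

Direction: reverse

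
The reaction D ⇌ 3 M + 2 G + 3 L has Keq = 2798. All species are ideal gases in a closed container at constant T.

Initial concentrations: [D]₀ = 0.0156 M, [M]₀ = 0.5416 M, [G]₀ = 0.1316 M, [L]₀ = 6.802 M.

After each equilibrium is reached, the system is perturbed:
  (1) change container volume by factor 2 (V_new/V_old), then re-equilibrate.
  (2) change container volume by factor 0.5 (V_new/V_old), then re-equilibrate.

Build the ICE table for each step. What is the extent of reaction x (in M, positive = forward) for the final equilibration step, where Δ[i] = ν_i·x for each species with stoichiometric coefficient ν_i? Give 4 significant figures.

x = -5.9977e-04 M

Q₀ = 55.51 vs Keq = 2798 ⇒ Q<K, forward
Step 1:
                   D          M          G          L
  I           0.0156     0.5416     0.1316      6.802
  C           -0.015    0.04499    0.02999    0.04499
  E       6.0462e-04     0.5866     0.1616      6.847
  solve Keq expr → x = 0.015; check Q = 2798
Then change container volume by factor 2 (V_new/V_old).
Step 2:
                   D          M          G          L
  I       3.0231e-04     0.2933     0.0808      3.423
  C       -2.9989e-04 8.9966e-04 5.9977e-04 8.9966e-04
  E       2.4210e-06     0.2942     0.0814      3.424
  solve Keq expr → x = 2.9989e-04; check Q = 2798
Then change container volume by factor 0.5 (V_new/V_old).
Step 3:
                   D          M          G          L
  I       4.8420e-06     0.5884     0.1628      6.849
  C       5.9977e-04  -0.001799    -0.0012  -0.001799
  E       6.0462e-04     0.5866     0.1616      6.847
  solve Keq expr → x = -5.9977e-04; check Q = 2798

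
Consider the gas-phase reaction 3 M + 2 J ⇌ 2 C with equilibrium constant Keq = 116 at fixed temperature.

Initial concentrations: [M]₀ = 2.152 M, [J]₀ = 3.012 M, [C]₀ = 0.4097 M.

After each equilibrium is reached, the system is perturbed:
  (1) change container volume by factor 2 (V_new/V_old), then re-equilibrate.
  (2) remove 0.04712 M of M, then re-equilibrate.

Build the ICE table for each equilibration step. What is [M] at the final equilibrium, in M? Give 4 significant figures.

Q₀ = 0.001857 vs Keq = 116 ⇒ Q<K, forward
Step 1:
                  M         J         C
  Initial     2.152     3.012    0.4097
  Change     -1.947    -1.298     1.298
  Equil      0.2046     1.714     1.708
  solve Keq expr → x = 0.6491; check Q = 116
Then change container volume by factor 2 (V_new/V_old).
Step 2:
                  M         J         C
  Initial    0.1023    0.8569     0.854
  Change    0.08498   0.05665  -0.05665
  Equil      0.1873    0.9135    0.7973
  solve Keq expr → x = -0.02833; check Q = 116
Then remove 0.04712 M of M.
Step 3:
                  M         J         C
  Initial    0.1401    0.9135    0.7973
  Change    0.03953   0.02635  -0.02635
  Equil      0.1797    0.9399     0.771
  solve Keq expr → x = -0.01318; check Q = 116

[M]_eq = 0.1797 M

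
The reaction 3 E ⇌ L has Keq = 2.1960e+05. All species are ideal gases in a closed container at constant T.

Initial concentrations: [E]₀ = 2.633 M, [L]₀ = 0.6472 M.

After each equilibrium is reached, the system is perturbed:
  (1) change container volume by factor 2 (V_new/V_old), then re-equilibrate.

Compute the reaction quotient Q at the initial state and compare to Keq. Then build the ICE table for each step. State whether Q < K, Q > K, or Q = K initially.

Q₀ = 0.03546; Q < K (proceeds forward)

Q₀ = 0.03546 vs Keq = 2.1960e+05 ⇒ Q<K, forward
Step 1:
                  E         L
  init        2.633    0.6472
  Δ          -2.614    0.8713
  eq        0.01905     1.519
  solve Keq expr → x = 0.8713; check Q = 2.1960e+05
Then change container volume by factor 2 (V_new/V_old).
Step 2:
                  E         L
  init     0.009526    0.7593
  Δ        0.005583 -0.001861
  eq        0.01511    0.7574
  solve Keq expr → x = -0.001861; check Q = 2.1960e+05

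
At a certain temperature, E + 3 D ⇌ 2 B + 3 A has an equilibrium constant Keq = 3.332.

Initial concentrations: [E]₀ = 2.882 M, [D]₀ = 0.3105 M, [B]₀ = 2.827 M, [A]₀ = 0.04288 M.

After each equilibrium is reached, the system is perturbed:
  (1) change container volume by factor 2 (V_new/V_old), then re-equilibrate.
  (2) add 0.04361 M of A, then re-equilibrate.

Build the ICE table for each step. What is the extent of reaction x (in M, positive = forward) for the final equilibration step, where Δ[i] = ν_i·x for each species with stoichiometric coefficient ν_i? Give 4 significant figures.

Q₀ = 0.007304 vs Keq = 3.332 ⇒ Q<K, forward
Step 1:
                  E         D         B         A
  init        2.882    0.3105     2.827   0.04288
  Δ        -0.04563   -0.1369   0.09125    0.1369
  eq          2.836    0.1736     2.918    0.1798
  solve Keq expr → x = 0.04563; check Q = 3.332
Then change container volume by factor 2 (V_new/V_old).
Step 2:
                  E         D         B         A
  init        1.418   0.08681     1.459   0.08988
  Δ       -0.003324 -0.009972  0.006648  0.009972
  eq          1.415   0.07684     1.466   0.09985
  solve Keq expr → x = 0.003324; check Q = 3.332
Then add 0.04361 M of A.
Step 3:
                  E         D         B         A
  init        1.415   0.07684     1.466    0.1435
  Δ        0.006193   0.01858  -0.01239  -0.01858
  eq          1.421   0.09542     1.453    0.1249
  solve Keq expr → x = -0.006193; check Q = 3.332

x = -0.006193 M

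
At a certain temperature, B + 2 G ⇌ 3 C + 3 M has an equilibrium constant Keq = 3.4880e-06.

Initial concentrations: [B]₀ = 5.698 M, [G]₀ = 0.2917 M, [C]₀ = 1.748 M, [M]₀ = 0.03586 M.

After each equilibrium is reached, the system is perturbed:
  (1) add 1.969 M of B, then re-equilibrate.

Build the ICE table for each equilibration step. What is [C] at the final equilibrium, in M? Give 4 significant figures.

Q₀ = 5.0800e-04 vs Keq = 3.4880e-06 ⇒ Q>K, reverse
Step 1:
                    B           G           C           M
  Initial       5.698      0.2917       1.748     0.03586
  Change     0.009543     0.01909    -0.02863    -0.02863
  Equil         5.708      0.3108       1.719    0.007232
  solve Keq expr → x = -0.009543; check Q = 3.4880e-06
Then add 1.969 M of B.
Step 2:
                    B           G           C           M
  Initial       7.677      0.3108       1.719    0.007232
  Change  -2.4635e-04 -4.9270e-04  7.3904e-04  7.3904e-04
  Equil         7.676      0.3103        1.72    0.007971
  solve Keq expr → x = 2.4635e-04; check Q = 3.4880e-06

[C]_eq = 1.72 M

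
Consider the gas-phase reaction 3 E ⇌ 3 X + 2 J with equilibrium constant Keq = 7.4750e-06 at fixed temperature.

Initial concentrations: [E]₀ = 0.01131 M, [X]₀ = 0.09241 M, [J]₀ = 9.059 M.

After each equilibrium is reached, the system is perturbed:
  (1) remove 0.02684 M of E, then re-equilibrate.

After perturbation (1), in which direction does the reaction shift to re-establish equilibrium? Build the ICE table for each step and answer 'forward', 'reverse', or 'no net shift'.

Direction: reverse

Q₀ = 4.4764e+04 vs Keq = 7.4750e-06 ⇒ Q>K, reverse
Step 1:
                  E         X         J
  I         0.01131   0.09241     9.059
  C         0.09194  -0.09194   -0.0613
  E          0.1033 4.6668e-04     8.998
  solve Keq expr → x = -0.03065; check Q = 7.4750e-06
Then remove 0.02684 M of E.
Step 2:
                  E         X         J
  I         0.07641 4.6668e-04     8.998
  C       1.2076e-04 -1.2076e-04 -8.0508e-05
  E         0.07653 3.4592e-04     8.998
  solve Keq expr → x = -4.0254e-05; check Q = 7.4750e-06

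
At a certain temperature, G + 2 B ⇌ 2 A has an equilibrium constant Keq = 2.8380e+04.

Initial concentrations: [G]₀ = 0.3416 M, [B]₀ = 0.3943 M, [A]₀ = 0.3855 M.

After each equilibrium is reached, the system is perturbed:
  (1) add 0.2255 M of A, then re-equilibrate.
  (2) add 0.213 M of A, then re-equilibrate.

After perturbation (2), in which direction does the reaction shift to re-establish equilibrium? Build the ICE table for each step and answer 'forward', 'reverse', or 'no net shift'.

Q₀ = 2.798 vs Keq = 2.8380e+04 ⇒ Q<K, forward
Step 1:
                    G           B           A
  init         0.3416      0.3943      0.3855
  Δ           -0.1913     -0.3825      0.3825
  eq           0.1503     0.01176       0.768
  solve Keq expr → x = 0.1913; check Q = 2.8380e+04
Then add 0.2255 M of A.
Step 2:
                    G           B           A
  init         0.1503     0.01176      0.9935
  Δ          0.001659    0.003319   -0.003319
  eq            0.152     0.01508      0.9902
  solve Keq expr → x = -0.001659; check Q = 2.8380e+04
Then add 0.213 M of A.
Step 3:
                    G           B           A
  init          0.152     0.01508       1.203
  Δ          0.001552    0.003103   -0.003103
  eq           0.1535     0.01818         1.2
  solve Keq expr → x = -0.001552; check Q = 2.8380e+04

Direction: reverse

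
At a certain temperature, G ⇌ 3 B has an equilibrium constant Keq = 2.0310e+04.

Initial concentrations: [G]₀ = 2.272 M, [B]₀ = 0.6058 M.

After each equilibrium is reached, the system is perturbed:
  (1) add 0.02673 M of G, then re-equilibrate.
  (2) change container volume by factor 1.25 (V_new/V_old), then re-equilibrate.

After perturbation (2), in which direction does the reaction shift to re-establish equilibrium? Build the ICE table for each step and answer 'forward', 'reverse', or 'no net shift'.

Q₀ = 0.09785 vs Keq = 2.0310e+04 ⇒ Q<K, forward
Step 1:
                    G           B
  init          2.272      0.6058
  Δ            -2.252       6.757
  eq          0.01965       7.363
  solve Keq expr → x = 2.252; check Q = 2.0310e+04
Then add 0.02673 M of G.
Step 2:
                    G           B
  init        0.04638       7.363
  Δ           -0.0261     0.07829
  eq          0.02029       7.441
  solve Keq expr → x = 0.0261; check Q = 2.0310e+04
Then change container volume by factor 1.25 (V_new/V_old).
Step 3:
                    G           B
  init        0.01623       5.953
  Δ         -0.005752     0.01726
  eq          0.01048        5.97
  solve Keq expr → x = 0.005752; check Q = 2.0310e+04

Direction: forward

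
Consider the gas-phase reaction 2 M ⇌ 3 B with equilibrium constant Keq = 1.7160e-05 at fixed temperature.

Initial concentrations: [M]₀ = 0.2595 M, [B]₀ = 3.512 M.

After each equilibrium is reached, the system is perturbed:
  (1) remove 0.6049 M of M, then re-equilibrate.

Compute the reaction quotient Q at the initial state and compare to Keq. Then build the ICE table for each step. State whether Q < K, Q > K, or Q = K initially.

Q₀ = 643.3; Q > K (proceeds reverse)

Q₀ = 643.3 vs Keq = 1.7160e-05 ⇒ Q>K, reverse
Step 1:
                  M         B
  init       0.2595     3.512
  Δ           2.309    -3.464
  eq          2.569   0.04838
  solve Keq expr → x = -1.155; check Q = 1.7160e-05
Then remove 0.6049 M of M.
Step 2:
                  M         B
  init        1.964   0.04838
  Δ        0.005238 -0.007858
  eq          1.969   0.04052
  solve Keq expr → x = -0.002619; check Q = 1.7160e-05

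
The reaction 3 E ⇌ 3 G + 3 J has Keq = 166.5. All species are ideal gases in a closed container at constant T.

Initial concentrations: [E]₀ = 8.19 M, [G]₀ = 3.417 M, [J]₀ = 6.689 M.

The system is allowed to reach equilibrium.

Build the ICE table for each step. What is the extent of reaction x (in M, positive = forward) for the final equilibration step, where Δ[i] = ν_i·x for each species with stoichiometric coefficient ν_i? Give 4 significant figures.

Q₀ = 21.74 vs Keq = 166.5 ⇒ Q<K, forward
Step 1:
                  E         G         J
  init         8.19     3.417     6.689
  Δ          -1.312     1.312     1.312
  eq          6.878     4.729     8.001
  solve Keq expr → x = 0.4374; check Q = 166.5

x = 0.4374 M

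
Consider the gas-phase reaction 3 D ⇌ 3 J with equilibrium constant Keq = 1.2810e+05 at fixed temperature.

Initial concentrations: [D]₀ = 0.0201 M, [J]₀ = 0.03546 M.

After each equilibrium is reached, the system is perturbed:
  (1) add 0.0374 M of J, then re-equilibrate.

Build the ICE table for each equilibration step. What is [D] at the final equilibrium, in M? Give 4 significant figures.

[D]_eq = 0.001808 M

Q₀ = 5.491 vs Keq = 1.2810e+05 ⇒ Q<K, forward
Step 1:
                  D         J
  Initial    0.0201   0.03546
  Change   -0.01902   0.01902
  Equil    0.001081   0.05448
  solve Keq expr → x = 0.00634; check Q = 1.2810e+05
Then add 0.0374 M of J.
Step 2:
                  D         J
  Initial  0.001081   0.09188
  Change  7.2749e-04 -7.2749e-04
  Equil    0.001808   0.09115
  solve Keq expr → x = -2.4250e-04; check Q = 1.2810e+05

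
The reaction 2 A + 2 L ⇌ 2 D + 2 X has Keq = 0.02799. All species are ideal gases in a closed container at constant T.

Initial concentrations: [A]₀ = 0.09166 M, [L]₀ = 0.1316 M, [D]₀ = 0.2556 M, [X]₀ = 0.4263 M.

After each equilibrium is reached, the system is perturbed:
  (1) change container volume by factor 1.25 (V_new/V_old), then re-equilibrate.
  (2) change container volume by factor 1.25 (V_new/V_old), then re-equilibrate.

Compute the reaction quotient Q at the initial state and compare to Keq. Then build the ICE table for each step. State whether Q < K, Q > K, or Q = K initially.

Q₀ = 81.6 vs Keq = 0.02799 ⇒ Q>K, reverse
Step 1:
                  A         L         D         X
  init      0.09166    0.1316    0.2556    0.4263
  Δ          0.1909    0.1909   -0.1909   -0.1909
  eq         0.2825    0.3225   0.06474    0.2354
  solve Keq expr → x = -0.09543; check Q = 0.02799
Then change container volume by factor 1.25 (V_new/V_old).
Step 2:
                  A         L         D         X
  init        0.226     0.258   0.05179    0.1884
  Δ               0         0         0         0
  eq          0.226     0.258   0.05179    0.1884
  solve Keq expr → x = 0; check Q = 0.02799
Then change container volume by factor 1.25 (V_new/V_old).
Step 3:
                  A         L         D         X
  init       0.1808    0.2064   0.04143    0.1507
  Δ               0         0         0         0
  eq         0.1808    0.2064   0.04143    0.1507
  solve Keq expr → x = 0; check Q = 0.02799

Q₀ = 81.6; Q > K (proceeds reverse)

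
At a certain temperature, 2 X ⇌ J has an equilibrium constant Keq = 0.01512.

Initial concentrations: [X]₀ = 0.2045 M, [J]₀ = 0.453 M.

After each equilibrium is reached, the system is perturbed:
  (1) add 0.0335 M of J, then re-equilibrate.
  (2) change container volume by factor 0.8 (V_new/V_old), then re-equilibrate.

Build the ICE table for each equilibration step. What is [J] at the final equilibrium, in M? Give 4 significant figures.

Q₀ = 10.83 vs Keq = 0.01512 ⇒ Q>K, reverse
Step 1:
                    X           J
  init         0.2045       0.453
  Δ             0.871     -0.4355
  eq            1.076     0.01749
  solve Keq expr → x = -0.4355; check Q = 0.01512
Then add 0.0335 M of J.
Step 2:
                    X           J
  init          1.076     0.05099
  Δ            0.0628     -0.0314
  eq            1.138     0.01959
  solve Keq expr → x = -0.0314; check Q = 0.01512
Then change container volume by factor 0.8 (V_new/V_old).
Step 3:
                    X           J
  init          1.423     0.02449
  Δ          -0.01128    0.005639
  eq            1.412     0.03013
  solve Keq expr → x = 0.005639; check Q = 0.01512

[J]_eq = 0.03013 M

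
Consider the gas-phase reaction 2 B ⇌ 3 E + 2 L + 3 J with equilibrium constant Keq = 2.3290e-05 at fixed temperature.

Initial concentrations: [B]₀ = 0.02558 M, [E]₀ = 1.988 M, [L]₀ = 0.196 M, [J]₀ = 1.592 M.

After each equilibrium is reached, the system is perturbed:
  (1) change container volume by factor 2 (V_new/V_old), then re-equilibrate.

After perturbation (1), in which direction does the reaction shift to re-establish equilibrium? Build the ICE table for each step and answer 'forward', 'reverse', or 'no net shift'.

Direction: forward

Q₀ = 1861 vs Keq = 2.3290e-05 ⇒ Q>K, reverse
Step 1:
                  B         E         L         J
  Initial   0.02558     1.988     0.196     1.592
  Change     0.1957   -0.2935   -0.1957   -0.2935
  Equil      0.2213     1.694 3.2716e-04     1.298
  solve Keq expr → x = -0.09784; check Q = 2.3290e-05
Then change container volume by factor 2 (V_new/V_old).
Step 2:
                  B         E         L         J
  Initial    0.1106    0.8472 1.6358e-04    0.6492
  Change  -0.001123  0.001684  0.001123  0.001684
  Equil      0.1095    0.8489  0.001286    0.6509
  solve Keq expr → x = 5.6145e-04; check Q = 2.3290e-05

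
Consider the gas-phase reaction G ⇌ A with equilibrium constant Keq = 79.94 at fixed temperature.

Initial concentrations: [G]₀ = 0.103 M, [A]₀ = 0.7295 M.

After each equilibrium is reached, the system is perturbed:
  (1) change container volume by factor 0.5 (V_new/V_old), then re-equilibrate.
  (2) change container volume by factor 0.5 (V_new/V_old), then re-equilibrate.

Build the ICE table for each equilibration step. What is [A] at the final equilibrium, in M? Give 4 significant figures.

[A]_eq = 3.289 M

Q₀ = 7.083 vs Keq = 79.94 ⇒ Q<K, forward
Step 1:
                  G         A
  I           0.103    0.7295
  C        -0.09271   0.09271
  E         0.01029    0.8222
  solve Keq expr → x = 0.09271; check Q = 79.94
Then change container volume by factor 0.5 (V_new/V_old).
Step 2:
                  G         A
  I         0.02057     1.644
  C               0         0
  E         0.02057     1.644
  solve Keq expr → x = 0; check Q = 79.94
Then change container volume by factor 0.5 (V_new/V_old).
Step 3:
                  G         A
  I         0.04114     3.289
  C               0         0
  E         0.04114     3.289
  solve Keq expr → x = 0; check Q = 79.94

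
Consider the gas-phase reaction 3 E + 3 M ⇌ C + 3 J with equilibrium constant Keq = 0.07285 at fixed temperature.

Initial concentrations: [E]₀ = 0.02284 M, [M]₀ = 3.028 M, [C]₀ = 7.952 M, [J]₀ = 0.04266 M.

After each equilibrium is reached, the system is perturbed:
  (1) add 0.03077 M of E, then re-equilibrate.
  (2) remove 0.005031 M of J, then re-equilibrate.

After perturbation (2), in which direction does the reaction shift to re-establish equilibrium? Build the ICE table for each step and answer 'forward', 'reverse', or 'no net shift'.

Q₀ = 1.866 vs Keq = 0.07285 ⇒ Q>K, reverse
Step 1:
                    E           M           C           J
  init        0.02284       3.028       7.952     0.04266
  Δ           0.01716     0.01716   -0.005721    -0.01716
  eq             0.04       3.045       7.946      0.0255
  solve Keq expr → x = -0.005721; check Q = 0.07285
Then add 0.03077 M of E.
Step 2:
                    E           M           C           J
  init        0.07077       3.045       7.946      0.0255
  Δ          -0.01188    -0.01188    0.003961     0.01188
  eq          0.05889       3.033        7.95     0.03738
  solve Keq expr → x = 0.003961; check Q = 0.07285
Then remove 0.005031 M of J.
Step 3:
                    E           M           C           J
  init        0.05889       3.033        7.95     0.03235
  Δ         -0.003055   -0.003055    0.001018    0.003055
  eq          0.05584        3.03       7.951      0.0354
  solve Keq expr → x = 0.001018; check Q = 0.07285

Direction: forward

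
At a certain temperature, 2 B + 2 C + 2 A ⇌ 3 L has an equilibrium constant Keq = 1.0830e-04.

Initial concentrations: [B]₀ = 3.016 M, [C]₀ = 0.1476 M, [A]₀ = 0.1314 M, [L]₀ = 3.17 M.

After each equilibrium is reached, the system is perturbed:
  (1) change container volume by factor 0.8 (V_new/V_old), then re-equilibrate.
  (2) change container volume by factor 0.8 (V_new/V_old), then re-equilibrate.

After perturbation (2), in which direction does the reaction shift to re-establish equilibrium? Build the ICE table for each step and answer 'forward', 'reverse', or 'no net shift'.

Q₀ = 9310 vs Keq = 1.0830e-04 ⇒ Q>K, reverse
Step 1:
                  B         C         A         L
  init        3.016    0.1476    0.1314      3.17
  Δ            1.88      1.88      1.88    -2.819
  eq          4.896     2.027     2.011    0.3507
  solve Keq expr → x = -0.9398; check Q = 1.0830e-04
Then change container volume by factor 0.8 (V_new/V_old).
Step 2:
                  B         C         A         L
  init        6.119     2.534     2.514    0.4384
  Δ        -0.05936  -0.05936  -0.05936   0.08904
  eq           6.06     2.475     2.454    0.5274
  solve Keq expr → x = 0.02968; check Q = 1.0830e-04
Then change container volume by factor 0.8 (V_new/V_old).
Step 3:
                  B         C         A         L
  init        7.575     3.093     3.068    0.6593
  Δ        -0.08562  -0.08562  -0.08562    0.1284
  eq          7.489     3.008     2.982    0.7877
  solve Keq expr → x = 0.04281; check Q = 1.0830e-04

Direction: forward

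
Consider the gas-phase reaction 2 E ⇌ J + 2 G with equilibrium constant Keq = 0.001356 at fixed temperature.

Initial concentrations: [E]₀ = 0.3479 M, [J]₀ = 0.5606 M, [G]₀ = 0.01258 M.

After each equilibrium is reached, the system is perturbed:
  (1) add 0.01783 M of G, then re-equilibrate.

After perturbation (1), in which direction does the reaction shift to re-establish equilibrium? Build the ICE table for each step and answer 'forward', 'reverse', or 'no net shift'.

Q₀ = 7.3300e-04 vs Keq = 0.001356 ⇒ Q<K, forward
Step 1:
                    E           J           G
  Initial      0.3479      0.5606     0.01258
  Change    -0.004287    0.002144    0.004287
  Equil        0.3436      0.5627     0.01687
  solve Keq expr → x = 0.002144; check Q = 0.001356
Then add 0.01783 M of G.
Step 2:
                    E           J           G
  Initial      0.3436      0.5627      0.0347
  Change      0.01687   -0.008434    -0.01687
  Equil        0.3605      0.5543     0.01783
  solve Keq expr → x = -0.008434; check Q = 0.001356

Direction: reverse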